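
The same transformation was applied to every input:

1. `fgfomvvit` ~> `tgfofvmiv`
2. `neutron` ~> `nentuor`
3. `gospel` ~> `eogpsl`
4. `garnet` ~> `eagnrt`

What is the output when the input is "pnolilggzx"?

znploliggx

Looking at the pairs, the operation is to swap each adjacent pair of characters (1↔2, 3↔4, ...), then move the last character to the front.
Working it through for "pnolilggzx": intermediate "nploliggxz", final "znploliggx".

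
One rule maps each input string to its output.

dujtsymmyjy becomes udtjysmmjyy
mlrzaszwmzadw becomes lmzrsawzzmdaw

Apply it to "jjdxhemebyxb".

Rule — swap each adjacent pair of characters (1↔2, 3↔4, ...).
"jjdxhemebyxb" → "jjxdehemybbx".

jjxdehemybbx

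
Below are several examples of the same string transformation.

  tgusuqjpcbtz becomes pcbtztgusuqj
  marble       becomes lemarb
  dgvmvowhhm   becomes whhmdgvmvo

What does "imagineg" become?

Each output is the input with this applied: swap the front and back halves of the string, then move the first character to the end.
So "imagineg" becomes "negimagi".
(Check on "dgvmvowhhm": → "owhhmdgvmv" → "whhmdgvmvo" ✓)

negimagi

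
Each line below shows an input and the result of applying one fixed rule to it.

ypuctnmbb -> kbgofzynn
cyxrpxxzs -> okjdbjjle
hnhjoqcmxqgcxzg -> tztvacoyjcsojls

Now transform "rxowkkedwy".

The pattern: shift every letter 12 places forward in the alphabet (wrapping around).
So "rxowkkedwy" becomes "djaiwwqpik".

djaiwwqpik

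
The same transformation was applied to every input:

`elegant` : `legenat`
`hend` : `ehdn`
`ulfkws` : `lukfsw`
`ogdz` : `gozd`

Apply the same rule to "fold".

The pattern: swap each adjacent pair of characters (1↔2, 3↔4, ...).
Applying that to "fold" gives "ofdl".

ofdl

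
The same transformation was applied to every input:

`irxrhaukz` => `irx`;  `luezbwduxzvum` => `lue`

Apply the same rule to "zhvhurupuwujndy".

What's happening: keep only the first 3 characters.
For "zhvhurupuwujndy" the result is "zhv".

zhv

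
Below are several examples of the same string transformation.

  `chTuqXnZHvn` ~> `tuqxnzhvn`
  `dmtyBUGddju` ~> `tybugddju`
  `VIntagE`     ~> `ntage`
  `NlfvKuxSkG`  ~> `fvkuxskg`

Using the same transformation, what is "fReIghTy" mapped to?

eighty

What's happening: delete the first 2 characters, then convert every letter to lowercase.
For "fReIghTy", step one produces "eIghTy"; step two turns that into "eighty".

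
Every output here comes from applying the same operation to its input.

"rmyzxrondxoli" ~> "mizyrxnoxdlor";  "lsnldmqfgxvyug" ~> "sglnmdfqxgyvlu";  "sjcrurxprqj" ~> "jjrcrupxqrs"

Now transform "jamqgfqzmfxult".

In each case the input is transformed by: swap the first and last characters, then swap each adjacent pair of characters (1↔2, 3↔4, ...).
For "jamqgfqzmfxult" the result is "atqmfgzqfmuxjl".
(Check on "sjcrurxprqj": → "jjcrurxprqs" → "jjrcrupxqrs" ✓)

atqmfgzqfmuxjl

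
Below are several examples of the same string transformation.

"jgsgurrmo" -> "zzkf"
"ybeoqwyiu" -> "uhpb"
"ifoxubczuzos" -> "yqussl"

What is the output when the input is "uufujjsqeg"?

nncjz

The rule is to shift every letter 7 places backward in the alphabet (wrapping around), then keep every other character starting from the second (positions 2nd, 4th, 6th, ...).
Applying both steps to "uufujjsqeg": "nnynccljxz", then "nncjz".
(Check on "ifoxubczuzos": → "byhqnuvsnshl" → "yqussl" ✓)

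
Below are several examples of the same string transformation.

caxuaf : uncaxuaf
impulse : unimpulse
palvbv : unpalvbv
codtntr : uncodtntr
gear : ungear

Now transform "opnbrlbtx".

In each case the input is transformed by: prepend "un".
"opnbrlbtx" → "unopnbrlbtx".

unopnbrlbtx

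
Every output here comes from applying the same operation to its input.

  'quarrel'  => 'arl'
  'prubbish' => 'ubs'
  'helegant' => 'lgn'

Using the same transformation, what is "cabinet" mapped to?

In each case the input is transformed by: delete the first 2 characters, then keep every other character starting from the first (positions 1st, 3rd, 5th, ...).
Applying both steps to "cabinet": "binet", then "bnt".

bnt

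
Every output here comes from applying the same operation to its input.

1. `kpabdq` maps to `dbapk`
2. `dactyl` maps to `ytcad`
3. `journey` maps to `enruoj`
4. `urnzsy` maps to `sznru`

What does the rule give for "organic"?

Looking at the pairs, the operation is to reverse the string, then delete the first character.
Doing the same to "organic": "inagro".

inagro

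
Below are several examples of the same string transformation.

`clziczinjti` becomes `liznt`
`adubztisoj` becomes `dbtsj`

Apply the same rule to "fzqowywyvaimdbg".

Looking at the pairs, the operation is to keep every other character starting from the second (positions 2nd, 4th, 6th, ...).
Doing the same to "fzqowywyvaimdbg": "zoyyamb".

zoyyamb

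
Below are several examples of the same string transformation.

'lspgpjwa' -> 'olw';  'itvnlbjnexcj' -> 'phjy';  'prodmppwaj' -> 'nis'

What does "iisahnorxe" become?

In each case the input is transformed by: keep one character in every 3, starting at position 2 (positions 2nd, 5th, 8th, ...), then shift every letter 4 places backward in the alphabet (wrapping around).
Applying both steps to "iisahnorxe": "ihr", then "edn".

edn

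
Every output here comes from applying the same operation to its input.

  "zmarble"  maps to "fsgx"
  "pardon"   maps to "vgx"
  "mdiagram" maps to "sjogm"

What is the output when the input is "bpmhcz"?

hvs

Rule — delete the last 3 characters, then shift every letter 6 places forward in the alphabet (wrapping around).
Starting from "bpmhcz": after the first operation, "bpm"; after the second, "hvs".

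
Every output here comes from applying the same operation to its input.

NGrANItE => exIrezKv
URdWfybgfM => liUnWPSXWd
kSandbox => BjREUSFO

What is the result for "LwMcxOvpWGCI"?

The rule is to shift every letter 9 places backward in the alphabet (wrapping around), then flip the case of every letter.
On "LwMcxOvpWGCI": the first step gives "CnDtoFmgNXTZ", and the second then gives "cNdTOfMGnxtz".

cNdTOfMGnxtz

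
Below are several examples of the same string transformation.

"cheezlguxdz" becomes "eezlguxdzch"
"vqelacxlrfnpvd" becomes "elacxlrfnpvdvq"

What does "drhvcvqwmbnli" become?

In each case the input is transformed by: move the first 2 characters to the end (rotate left by 2).
Doing the same to "drhvcvqwmbnli": "hvcvqwmbnlidr".

hvcvqwmbnlidr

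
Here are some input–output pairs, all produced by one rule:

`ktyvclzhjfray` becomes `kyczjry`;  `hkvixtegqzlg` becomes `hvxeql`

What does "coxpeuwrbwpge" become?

cxewbpe

Rule — keep every other character starting from the first (positions 1st, 3rd, 5th, ...).
On "coxpeuwrbwpge" that produces "cxewbpe".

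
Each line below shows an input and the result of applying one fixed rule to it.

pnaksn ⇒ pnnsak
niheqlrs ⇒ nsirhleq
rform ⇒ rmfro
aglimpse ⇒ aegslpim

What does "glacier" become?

The rule is to take characters alternately from the front and the back (1st, last, 2nd, 2nd-last, ...).
"glacier" → "grleaic".

grleaic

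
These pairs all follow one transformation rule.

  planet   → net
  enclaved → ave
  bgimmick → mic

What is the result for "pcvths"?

ths

Rule — swap the front and back halves of the string, then keep only the first 3 characters.
On "pcvths": the first step gives "thspcv", and the second then gives "ths".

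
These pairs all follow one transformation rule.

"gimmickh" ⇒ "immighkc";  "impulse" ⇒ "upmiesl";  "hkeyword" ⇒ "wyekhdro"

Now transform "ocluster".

sulcoret

The transformation: move the last 3 characters to the front (rotate right by 3), then reverse the string.
Doing the same to "ocluster": "sulcoret".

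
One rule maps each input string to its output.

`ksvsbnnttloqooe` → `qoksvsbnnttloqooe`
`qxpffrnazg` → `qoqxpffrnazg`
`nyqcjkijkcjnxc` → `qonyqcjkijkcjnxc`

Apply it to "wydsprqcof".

qowydsprqcof

The pattern: prepend "qo".
Doing the same to "wydsprqcof": "qowydsprqcof".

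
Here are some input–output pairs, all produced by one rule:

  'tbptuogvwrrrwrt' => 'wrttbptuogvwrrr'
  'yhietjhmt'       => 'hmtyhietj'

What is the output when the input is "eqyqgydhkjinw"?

Looking at the pairs, the operation is to move the last 3 characters to the front (rotate right by 3).
Doing the same to "eqyqgydhkjinw": "inweqyqgydhkj".

inweqyqgydhkj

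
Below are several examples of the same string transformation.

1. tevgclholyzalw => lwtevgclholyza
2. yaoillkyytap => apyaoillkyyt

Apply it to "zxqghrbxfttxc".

Each output is the input with this applied: move the last 2 characters to the front (rotate right by 2).
Doing the same to "zxqghrbxfttxc": "xczxqghrbxftt".

xczxqghrbxftt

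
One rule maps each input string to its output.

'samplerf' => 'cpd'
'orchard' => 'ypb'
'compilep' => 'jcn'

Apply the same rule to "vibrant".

ylr

The rule is to shift every letter 2 places backward in the alphabet (wrapping around), then keep only the last 3 characters.
On "vibrant": the first step gives "tgzpylr", and the second then gives "ylr".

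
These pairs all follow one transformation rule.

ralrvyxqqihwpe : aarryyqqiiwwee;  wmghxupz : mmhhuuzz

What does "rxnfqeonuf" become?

Rule — keep every other character starting from the second (positions 2nd, 4th, 6th, ...), then double every character.
Applying that to "rxnfqeonuf" gives "xxffeennff".
(Check on "ralrvyxqqihwpe": → "aryqiwe" → "aarryyqqiiwwee" ✓)

xxffeennff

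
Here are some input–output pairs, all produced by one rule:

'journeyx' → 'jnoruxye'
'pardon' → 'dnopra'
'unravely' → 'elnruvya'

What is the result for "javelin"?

eijlnva

Rule — sort the characters into alphabetical order, then move the first character to the end.
On "javelin": the first step gives "aeijlnv", and the second then gives "eijlnva".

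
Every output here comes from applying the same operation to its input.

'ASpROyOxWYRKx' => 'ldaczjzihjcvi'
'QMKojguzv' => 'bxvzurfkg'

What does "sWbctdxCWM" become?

In each case the input is transformed by: shift every letter 11 places forward in the alphabet (wrapping around), then convert every letter to lowercase.
Starting from "sWbctdxCWM": after the first operation, "dHmneoiNHX"; after the second, "dhmneoinhx".

dhmneoinhx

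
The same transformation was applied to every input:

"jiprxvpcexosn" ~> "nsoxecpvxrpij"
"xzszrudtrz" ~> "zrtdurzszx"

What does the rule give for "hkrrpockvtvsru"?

ursvtvkcoprrkh

Looking at the pairs, the operation is to reverse the string.
So "hkrrpockvtvsru" becomes "ursvtvkcoprrkh".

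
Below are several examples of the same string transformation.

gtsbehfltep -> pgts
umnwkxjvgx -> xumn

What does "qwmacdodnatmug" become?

gqwm

The rule is to move the first 3 characters to the end (rotate left by 3), then keep only the last 4 characters.
Working it through for "qwmacdodnatmug": intermediate "acdodnatmugqwm", final "gqwm".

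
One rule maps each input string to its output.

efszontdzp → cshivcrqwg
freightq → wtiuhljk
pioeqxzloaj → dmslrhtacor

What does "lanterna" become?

qdodqwhu

The pattern: shift every letter 3 places forward in the alphabet (wrapping around), then move the last 2 characters to the front (rotate right by 2).
Working it through for "lanterna": intermediate "odqwhuqd", final "qdodqwhu".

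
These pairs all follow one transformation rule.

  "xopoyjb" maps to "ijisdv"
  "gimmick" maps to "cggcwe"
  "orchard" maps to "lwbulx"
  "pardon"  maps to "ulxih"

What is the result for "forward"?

ilqulx

What's happening: delete the first character, then shift every letter 6 places backward in the alphabet (wrapping around).
Applying both steps to "forward": "orward", then "ilqulx".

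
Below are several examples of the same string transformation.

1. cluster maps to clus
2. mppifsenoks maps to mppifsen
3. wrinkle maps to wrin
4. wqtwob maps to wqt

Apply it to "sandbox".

sand

In each case the input is transformed by: delete the last 3 characters.
"sandbox" → "sand".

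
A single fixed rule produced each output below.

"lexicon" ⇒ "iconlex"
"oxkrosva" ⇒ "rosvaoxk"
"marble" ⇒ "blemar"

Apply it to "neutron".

tronneu

In each case the input is transformed by: move the first 3 characters to the end (rotate left by 3).
So "neutron" becomes "tronneu".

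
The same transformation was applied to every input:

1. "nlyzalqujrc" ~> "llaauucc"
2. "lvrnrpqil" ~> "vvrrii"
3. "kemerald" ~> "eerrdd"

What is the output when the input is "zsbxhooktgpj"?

What's happening: keep one character in every 3, starting at position 2 (positions 2nd, 5th, 8th, ...), then double every character.
Applying both steps to "zsbxhooktgpj": "shkp", then "sshhkkpp".

sshhkkpp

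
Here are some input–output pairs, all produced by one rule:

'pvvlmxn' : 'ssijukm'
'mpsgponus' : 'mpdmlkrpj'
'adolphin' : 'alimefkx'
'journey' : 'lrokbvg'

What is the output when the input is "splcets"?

mizbqpp

In each case the input is transformed by: shift every letter 3 places backward in the alphabet (wrapping around), then move the first character to the end.
On "splcets" that produces "mizbqpp".
(Check on "mpsgponus": → "jmpdmlkrp" → "mpdmlkrpj" ✓)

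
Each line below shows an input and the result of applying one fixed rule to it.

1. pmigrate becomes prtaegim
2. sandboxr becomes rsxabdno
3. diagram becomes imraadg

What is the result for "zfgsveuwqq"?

vwzefgqqsu

Looking at the pairs, the operation is to sort the characters into alphabetical order, then move the last 3 characters to the front (rotate right by 3).
On "zfgsveuwqq": the first step gives "efgqqsuvwz", and the second then gives "vwzefgqqsu".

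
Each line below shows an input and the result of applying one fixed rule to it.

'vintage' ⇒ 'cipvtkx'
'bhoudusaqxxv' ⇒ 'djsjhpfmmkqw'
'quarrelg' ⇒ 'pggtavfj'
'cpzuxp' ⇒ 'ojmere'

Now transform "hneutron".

tjigdcwc

In each case the input is transformed by: move the first 2 characters to the end (rotate left by 2), then shift every letter 11 places backward in the alphabet (wrapping around).
For "hneutron", step one produces "eutronhn"; step two turns that into "tjigdcwc".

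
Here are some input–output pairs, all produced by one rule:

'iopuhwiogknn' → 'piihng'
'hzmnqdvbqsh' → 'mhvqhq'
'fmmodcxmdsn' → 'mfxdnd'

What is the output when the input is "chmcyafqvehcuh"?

mcfyhvu

Rule — keep every other character starting from the first (positions 1st, 3rd, 5th, ...), then swap each adjacent pair of characters (1↔2, 3↔4, ...).
"chmcyafqvehcuh" → "cmyfvhu" → "mcfyhvu".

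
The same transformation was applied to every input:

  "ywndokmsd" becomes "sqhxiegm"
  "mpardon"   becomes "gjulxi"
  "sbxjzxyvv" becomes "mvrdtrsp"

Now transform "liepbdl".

fcyjvx

In each case the input is transformed by: shift every letter 6 places backward in the alphabet (wrapping around), then delete the last character.
For "liepbdl" the result is "fcyjvx".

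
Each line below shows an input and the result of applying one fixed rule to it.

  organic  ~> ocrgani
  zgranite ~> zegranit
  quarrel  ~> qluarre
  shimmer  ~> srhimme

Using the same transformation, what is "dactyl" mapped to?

The rule is to swap the first and last characters, then move the last character to the front.
Starting from "dactyl": after the first operation, "lactyd"; after the second, "dlacty".

dlacty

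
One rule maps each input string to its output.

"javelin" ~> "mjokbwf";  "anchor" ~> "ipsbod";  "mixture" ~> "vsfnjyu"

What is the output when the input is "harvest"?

ftuibsw

The rule is to move the last 3 characters to the front (rotate right by 3), then shift every letter 1 place forward in the alphabet (wrapping around).
Applying both steps to "harvest": "estharv", then "ftuibsw".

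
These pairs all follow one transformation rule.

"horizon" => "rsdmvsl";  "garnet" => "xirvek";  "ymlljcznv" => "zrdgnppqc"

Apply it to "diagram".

The pattern: reverse the string, then shift every letter 4 places forward in the alphabet (wrapping around).
Doing the same to "diagram": "qevkemh".
(Check on "ymlljcznv": → "vnzcjllmy" → "zrdgnppqc" ✓)

qevkemh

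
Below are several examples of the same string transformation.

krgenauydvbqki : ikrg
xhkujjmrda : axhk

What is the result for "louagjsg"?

glou

The transformation: move the first 3 characters to the end (rotate left by 3), then keep only the last 4 characters.
Working it through for "louagjsg": intermediate "agjsglou", final "glou".
(Check on "krgenauydvbqki": → "enauydvbqkikrg" → "ikrg" ✓)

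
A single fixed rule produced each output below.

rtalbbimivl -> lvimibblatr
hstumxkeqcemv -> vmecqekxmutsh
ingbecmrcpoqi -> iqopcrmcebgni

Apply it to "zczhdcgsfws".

swfsgcdhzcz

In each case the input is transformed by: reverse the string.
Applying that to "zczhdcgsfws" gives "swfsgcdhzcz".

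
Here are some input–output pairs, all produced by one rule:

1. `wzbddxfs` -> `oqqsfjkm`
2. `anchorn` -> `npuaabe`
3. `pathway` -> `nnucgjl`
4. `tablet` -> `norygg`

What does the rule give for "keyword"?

The transformation: sort the characters into alphabetical order, then shift every letter 13 places forward in the alphabet (wrapping around) — i.e. ROT13.
Starting from "keyword": after the first operation, "dekorwy"; after the second, "qrxbejl".

qrxbejl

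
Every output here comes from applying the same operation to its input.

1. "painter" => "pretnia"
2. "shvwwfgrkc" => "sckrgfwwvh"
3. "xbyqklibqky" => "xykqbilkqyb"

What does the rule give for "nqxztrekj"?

In each case the input is transformed by: move the first character to the end, then reverse the string.
Applying that to "nqxztrekj" gives "njkertzxq".

njkertzxq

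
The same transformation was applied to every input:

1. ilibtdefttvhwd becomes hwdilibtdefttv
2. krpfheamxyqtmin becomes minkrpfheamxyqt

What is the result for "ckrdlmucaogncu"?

ncuckrdlmucaog

Each output is the input with this applied: move the last 3 characters to the front (rotate right by 3).
Applying that to "ckrdlmucaogncu" gives "ncuckrdlmucaog".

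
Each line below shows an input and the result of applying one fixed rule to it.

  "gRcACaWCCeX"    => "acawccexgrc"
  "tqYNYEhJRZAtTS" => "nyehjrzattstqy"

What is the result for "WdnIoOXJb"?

iooxjbwdn

The pattern: move the first 3 characters to the end (rotate left by 3), then convert every letter to lowercase.
Doing the same to "WdnIoOXJb": "iooxjbwdn".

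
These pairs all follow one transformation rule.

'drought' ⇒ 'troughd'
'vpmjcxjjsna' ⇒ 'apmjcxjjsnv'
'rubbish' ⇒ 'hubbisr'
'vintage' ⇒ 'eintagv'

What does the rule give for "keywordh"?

Looking at the pairs, the operation is to swap the first and last characters.
"keywordh" → "heywordk".

heywordk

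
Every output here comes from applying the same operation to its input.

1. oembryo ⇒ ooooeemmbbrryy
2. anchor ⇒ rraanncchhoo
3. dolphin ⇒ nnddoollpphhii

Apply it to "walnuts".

sswwaallnnuutt

Rule — double every character, then move the last 2 characters to the front (rotate right by 2).
Applying both steps to "walnuts": "wwaallnnuuttss", then "sswwaallnnuutt".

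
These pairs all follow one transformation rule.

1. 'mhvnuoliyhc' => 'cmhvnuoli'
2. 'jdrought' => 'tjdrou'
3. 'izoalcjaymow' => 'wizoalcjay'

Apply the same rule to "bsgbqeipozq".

Looking at the pairs, the operation is to move the last character to the front, then delete the last 2 characters.
Doing the same to "bsgbqeipozq": "qbsgbqeip".

qbsgbqeip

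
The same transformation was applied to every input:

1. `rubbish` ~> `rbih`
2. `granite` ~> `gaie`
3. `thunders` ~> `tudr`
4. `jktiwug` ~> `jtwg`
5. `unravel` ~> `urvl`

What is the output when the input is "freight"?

fegt

What's happening: keep every other character starting from the first (positions 1st, 3rd, 5th, ...).
So "freight" becomes "fegt".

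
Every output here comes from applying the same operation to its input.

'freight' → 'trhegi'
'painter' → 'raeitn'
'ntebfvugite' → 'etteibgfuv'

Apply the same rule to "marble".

ealrb

Rule — take characters alternately from the front and the back (1st, last, 2nd, 2nd-last, ...), then delete the first character.
On "marble": the first step gives "mealrb", and the second then gives "ealrb".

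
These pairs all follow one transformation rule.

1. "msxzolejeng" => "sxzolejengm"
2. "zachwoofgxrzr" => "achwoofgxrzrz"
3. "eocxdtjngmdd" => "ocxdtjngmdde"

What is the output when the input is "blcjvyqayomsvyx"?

Looking at the pairs, the operation is to move the first character to the end.
For "blcjvyqayomsvyx" the result is "lcjvyqayomsvyxb".

lcjvyqayomsvyxb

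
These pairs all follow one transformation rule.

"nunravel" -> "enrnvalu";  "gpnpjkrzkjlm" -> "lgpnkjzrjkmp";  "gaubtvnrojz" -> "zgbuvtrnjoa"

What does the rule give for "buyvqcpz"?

The transformation: swap each adjacent pair of characters (1↔2, 3↔4, ...), then swap the first and last characters.
Applying that to "buyvqcpz" gives "pbvycqzu".

pbvycqzu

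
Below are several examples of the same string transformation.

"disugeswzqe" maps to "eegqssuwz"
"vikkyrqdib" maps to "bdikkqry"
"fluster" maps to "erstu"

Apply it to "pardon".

In each case the input is transformed by: delete the first 2 characters, then sort the characters into alphabetical order.
For "pardon", step one produces "rdon"; step two turns that into "dnor".

dnor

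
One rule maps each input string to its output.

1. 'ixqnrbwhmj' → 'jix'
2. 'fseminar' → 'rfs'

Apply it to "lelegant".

What's happening: move the last character to the front, then keep only the first 3 characters.
So "lelegant" becomes "tle".
(Check on "fseminar": → "rfsemina" → "rfs" ✓)

tle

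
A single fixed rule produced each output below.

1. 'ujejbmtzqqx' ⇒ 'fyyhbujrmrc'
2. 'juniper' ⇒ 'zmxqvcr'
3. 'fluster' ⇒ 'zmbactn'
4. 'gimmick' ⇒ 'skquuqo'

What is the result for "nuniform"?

In each case the input is transformed by: reverse the string, then shift every letter 8 places forward in the alphabet (wrapping around).
For "nuniform" the result is "uzwnqvcv".

uzwnqvcv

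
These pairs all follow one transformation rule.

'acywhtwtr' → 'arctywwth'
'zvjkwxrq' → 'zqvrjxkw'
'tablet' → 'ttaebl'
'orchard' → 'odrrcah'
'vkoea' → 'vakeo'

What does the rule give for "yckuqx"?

yxcqku

The rule is to take characters alternately from the front and the back (1st, last, 2nd, 2nd-last, ...).
Applying that to "yckuqx" gives "yxcqku".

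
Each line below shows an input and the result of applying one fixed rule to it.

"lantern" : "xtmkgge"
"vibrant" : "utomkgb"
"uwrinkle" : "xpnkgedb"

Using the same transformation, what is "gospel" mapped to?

Each output is the input with this applied: shift every letter 7 places backward in the alphabet (wrapping around), then sort the characters into reverse alphabetical order.
For "gospel", step one produces "zhlixe"; step two turns that into "zxlihe".

zxlihe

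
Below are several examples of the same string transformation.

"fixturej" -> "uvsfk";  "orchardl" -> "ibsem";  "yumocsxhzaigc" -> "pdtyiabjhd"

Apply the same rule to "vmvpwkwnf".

qxlxog

The pattern: shift every letter 1 place forward in the alphabet (wrapping around), then delete the first 3 characters.
Doing the same to "vmvpwkwnf": "qxlxog".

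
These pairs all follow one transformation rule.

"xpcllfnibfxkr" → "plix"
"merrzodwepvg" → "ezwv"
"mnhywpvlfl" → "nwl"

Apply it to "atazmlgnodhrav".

tmnhv

Looking at the pairs, the operation is to keep one character in every 3, starting at position 2 (positions 2nd, 5th, 8th, ...).
"atazmlgnodhrav" → "tmnhv".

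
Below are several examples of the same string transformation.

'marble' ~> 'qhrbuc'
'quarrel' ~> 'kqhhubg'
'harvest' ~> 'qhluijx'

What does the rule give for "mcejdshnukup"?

suztixdkakfc

Rule — move the first character to the end, then shift every letter 10 places backward in the alphabet (wrapping around).
Working it through for "mcejdshnukup": intermediate "cejdshnukupm", final "suztixdkakfc".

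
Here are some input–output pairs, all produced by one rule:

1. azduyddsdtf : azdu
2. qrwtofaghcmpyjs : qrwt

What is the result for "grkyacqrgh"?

Looking at the pairs, the operation is to keep only the first 4 characters.
For "grkyacqrgh" the result is "grky".

grky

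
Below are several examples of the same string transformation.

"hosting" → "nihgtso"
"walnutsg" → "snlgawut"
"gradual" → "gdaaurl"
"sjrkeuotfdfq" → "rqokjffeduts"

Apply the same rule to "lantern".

nleatrn

What's happening: sort the characters into reverse alphabetical order, then move the first 3 characters to the end (rotate left by 3).
For "lantern", step one produces "trnnlea"; step two turns that into "nleatrn".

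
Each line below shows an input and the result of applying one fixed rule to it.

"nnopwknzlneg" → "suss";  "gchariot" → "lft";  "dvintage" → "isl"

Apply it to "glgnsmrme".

lsw

The rule is to shift every letter 5 places forward in the alphabet (wrapping around), then keep one character in every 3, starting at position 1 (positions 1st, 4th, 7th, ...).
Starting from "glgnsmrme": after the first operation, "lqlsxrwrj"; after the second, "lsw".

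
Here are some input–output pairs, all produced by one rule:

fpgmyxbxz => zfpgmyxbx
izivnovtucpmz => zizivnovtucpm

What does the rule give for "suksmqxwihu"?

usuksmqxwih

Each output is the input with this applied: move the last character to the front.
Applying that to "suksmqxwihu" gives "usuksmqxwih".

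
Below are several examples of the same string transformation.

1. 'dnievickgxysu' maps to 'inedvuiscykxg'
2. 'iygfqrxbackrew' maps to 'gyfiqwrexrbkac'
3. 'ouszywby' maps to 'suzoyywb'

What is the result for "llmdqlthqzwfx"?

mldlqxlftwhzq

In each case the input is transformed by: move the first 2 characters to the end (rotate left by 2), then take characters alternately from the front and the back (1st, last, 2nd, 2nd-last, ...).
Applying both steps to "llmdqlthqzwfx": "mdqlthqzwfxll", then "mldlqxlftwhzq".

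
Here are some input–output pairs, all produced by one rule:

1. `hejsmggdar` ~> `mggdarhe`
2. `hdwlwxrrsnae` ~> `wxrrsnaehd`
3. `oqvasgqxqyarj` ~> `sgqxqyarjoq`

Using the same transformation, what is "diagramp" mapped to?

rampdi

The transformation: move the first 2 characters to the end (rotate left by 2), then delete the first 2 characters.
"diagramp" → "agrampdi" → "rampdi".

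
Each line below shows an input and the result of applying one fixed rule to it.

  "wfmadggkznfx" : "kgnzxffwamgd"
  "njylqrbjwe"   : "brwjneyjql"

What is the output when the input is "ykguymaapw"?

ampaywgkyu

Looking at the pairs, the operation is to swap the front and back halves of the string, then swap each adjacent pair of characters (1↔2, 3↔4, ...).
Working it through for "ykguymaapw": intermediate "maapwykguy", final "ampaywgkyu".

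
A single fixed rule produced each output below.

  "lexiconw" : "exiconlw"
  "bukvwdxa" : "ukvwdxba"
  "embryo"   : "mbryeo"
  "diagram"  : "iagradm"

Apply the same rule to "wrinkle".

rinklwe

The transformation: swap the first and last characters, then move the first character to the end.
"wrinkle" → "erinklw" → "rinklwe".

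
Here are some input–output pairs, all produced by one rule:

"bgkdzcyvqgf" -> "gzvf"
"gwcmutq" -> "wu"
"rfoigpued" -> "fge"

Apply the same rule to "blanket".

The rule is to keep one character in every 3, starting at position 2 (positions 2nd, 5th, 8th, ...).
On "blanket" that produces "lk".

lk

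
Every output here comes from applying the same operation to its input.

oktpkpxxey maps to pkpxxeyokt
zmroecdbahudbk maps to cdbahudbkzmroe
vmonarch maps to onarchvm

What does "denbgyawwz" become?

bgyawwzden

The pattern: swap the front and back halves of the string, then move the last 2 characters to the front (rotate right by 2).
"denbgyawwz" → "bgyawwzden".
(Check on "zmroecdbahudbk": → "bahudbkzmroecd" → "cdbahudbkzmroe" ✓)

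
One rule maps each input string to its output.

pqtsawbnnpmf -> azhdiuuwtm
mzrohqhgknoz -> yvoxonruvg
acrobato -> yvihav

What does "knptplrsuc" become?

Each output is the input with this applied: shift every letter 7 places forward in the alphabet (wrapping around), then delete the first 2 characters.
Starting from "knptplrsuc": after the first operation, "ruwawsyzbj"; after the second, "wawsyzbj".

wawsyzbj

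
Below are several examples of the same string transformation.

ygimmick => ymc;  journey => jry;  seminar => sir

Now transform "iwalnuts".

ilt

The transformation: keep one character in every 3, starting at position 1 (positions 1st, 4th, 7th, ...).
On "iwalnuts" that produces "ilt".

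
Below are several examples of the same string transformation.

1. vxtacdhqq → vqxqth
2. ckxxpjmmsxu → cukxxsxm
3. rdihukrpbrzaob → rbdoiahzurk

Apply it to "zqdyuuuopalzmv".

Each output is the input with this applied: take characters alternately from the front and the back (1st, last, 2nd, 2nd-last, ...), then delete the last 3 characters.
"zqdyuuuopalzmv" → "zvqmdzyluaupuo" → "zvqmdzyluau".
(Check on "ckxxpjmmsxu": → "cukxxsxmpmj" → "cukxxsxm" ✓)

zvqmdzyluau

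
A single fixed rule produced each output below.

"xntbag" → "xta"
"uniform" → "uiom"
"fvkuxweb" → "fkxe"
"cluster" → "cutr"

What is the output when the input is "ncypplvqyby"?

nypvyy

Looking at the pairs, the operation is to keep every other character starting from the first (positions 1st, 3rd, 5th, ...).
Applying that to "ncypplvqyby" gives "nypvyy".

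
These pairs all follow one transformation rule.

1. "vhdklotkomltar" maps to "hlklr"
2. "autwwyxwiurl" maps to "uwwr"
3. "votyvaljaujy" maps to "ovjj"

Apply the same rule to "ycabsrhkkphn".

The transformation: keep one character in every 3, starting at position 2 (positions 2nd, 5th, 8th, ...).
Doing the same to "ycabsrhkkphn": "cskh".

cskh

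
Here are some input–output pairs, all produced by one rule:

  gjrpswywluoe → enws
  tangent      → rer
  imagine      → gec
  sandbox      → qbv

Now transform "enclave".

The transformation: keep one character in every 3, starting at position 1 (positions 1st, 4th, 7th, ...), then shift every letter 2 places backward in the alphabet (wrapping around).
For "enclave", step one produces "ele"; step two turns that into "cjc".

cjc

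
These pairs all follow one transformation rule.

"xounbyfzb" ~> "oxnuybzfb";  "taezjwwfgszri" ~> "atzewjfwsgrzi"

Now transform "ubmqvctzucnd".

buqmcvztcudn

The transformation: swap each adjacent pair of characters (1↔2, 3↔4, ...).
So "ubmqvctzucnd" becomes "buqmcvztcudn".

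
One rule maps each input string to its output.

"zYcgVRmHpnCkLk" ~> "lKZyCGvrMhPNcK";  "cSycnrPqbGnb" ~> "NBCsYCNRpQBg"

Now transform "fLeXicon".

In each case the input is transformed by: move the last 2 characters to the front (rotate right by 2), then flip the case of every letter.
So "fLeXicon" becomes "ONFlExIC".
(Check on "cSycnrPqbGnb": → "nbcSycnrPqbG" → "NBCsYCNRpQBg" ✓)

ONFlExIC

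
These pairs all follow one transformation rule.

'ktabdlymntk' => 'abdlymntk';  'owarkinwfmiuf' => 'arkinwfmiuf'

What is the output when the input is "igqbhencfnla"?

Rule — delete the first 2 characters.
So "igqbhencfnla" becomes "qbhencfnla".

qbhencfnla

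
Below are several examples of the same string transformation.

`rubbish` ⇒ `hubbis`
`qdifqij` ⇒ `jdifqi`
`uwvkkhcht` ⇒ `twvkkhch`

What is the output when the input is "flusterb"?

bluster

In each case the input is transformed by: swap the first and last characters, then delete the last character.
Applying that to "flusterb" gives "bluster".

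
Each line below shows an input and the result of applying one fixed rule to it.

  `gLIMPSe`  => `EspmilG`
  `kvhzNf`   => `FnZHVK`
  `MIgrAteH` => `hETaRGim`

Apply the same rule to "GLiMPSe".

EspmIlg

The rule is to flip the case of every letter, then reverse the string.
For "GLiMPSe", step one produces "glImpsE"; step two turns that into "EspmIlg".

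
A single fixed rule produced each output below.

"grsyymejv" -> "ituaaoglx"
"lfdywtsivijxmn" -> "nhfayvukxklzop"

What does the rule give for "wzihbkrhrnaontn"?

What's happening: shift every letter 2 places forward in the alphabet (wrapping around).
Applying that to "wzihbkrhrnaontn" gives "ybkjdmtjtpcqpvp".

ybkjdmtjtpcqpvp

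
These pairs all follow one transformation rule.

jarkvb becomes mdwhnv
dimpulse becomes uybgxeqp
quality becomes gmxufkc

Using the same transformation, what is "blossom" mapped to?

In each case the input is transformed by: shift every letter 12 places forward in the alphabet (wrapping around), then move the first character to the end.
Working it through for "blossom": intermediate "nxaeeay", final "xaeeayn".

xaeeayn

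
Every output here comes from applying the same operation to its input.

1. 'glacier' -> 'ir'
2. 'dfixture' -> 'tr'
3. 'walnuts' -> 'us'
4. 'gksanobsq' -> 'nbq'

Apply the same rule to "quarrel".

rl

What's happening: keep every other character starting from the first (positions 1st, 3rd, 5th, ...), then delete the first 2 characters.
Applying that to "quarrel" gives "rl".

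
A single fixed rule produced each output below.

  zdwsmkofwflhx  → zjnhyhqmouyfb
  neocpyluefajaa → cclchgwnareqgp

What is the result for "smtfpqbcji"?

kledsrhvou

Looking at the pairs, the operation is to reverse the string, then shift every letter 2 places forward in the alphabet (wrapping around).
Applying both steps to "smtfpqbcji": "ijcbqpftms", then "kledsrhvou".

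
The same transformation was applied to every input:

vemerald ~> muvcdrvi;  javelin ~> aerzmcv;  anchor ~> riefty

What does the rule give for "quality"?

The rule is to take characters alternately from the front and the back (1st, last, 2nd, 2nd-last, ...), then shift every letter 9 places backward in the alphabet (wrapping around).
On "quality": the first step gives "qyutail", and the second then gives "hplkrzc".
(Check on "vemerald": → "vdelmaer" → "muvcdrvi" ✓)

hplkrzc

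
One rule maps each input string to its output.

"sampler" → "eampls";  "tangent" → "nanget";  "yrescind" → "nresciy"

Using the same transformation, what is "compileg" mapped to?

Each output is the input with this applied: delete the last character, then swap the first and last characters.
Applying that to "compileg" gives "eompilc".

eompilc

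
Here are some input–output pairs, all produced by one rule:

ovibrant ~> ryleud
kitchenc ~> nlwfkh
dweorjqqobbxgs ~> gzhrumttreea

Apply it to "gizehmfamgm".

jlchkpidp

The rule is to delete the last 2 characters, then shift every letter 3 places forward in the alphabet (wrapping around).
Doing the same to "gizehmfamgm": "jlchkpidp".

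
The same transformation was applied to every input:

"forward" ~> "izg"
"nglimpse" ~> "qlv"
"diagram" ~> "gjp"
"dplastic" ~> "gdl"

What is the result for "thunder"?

wqu

The pattern: shift every letter 3 places forward in the alphabet (wrapping around), then keep one character in every 3, starting at position 1 (positions 1st, 4th, 7th, ...).
Applying both steps to "thunder": "wkxqghu", then "wqu".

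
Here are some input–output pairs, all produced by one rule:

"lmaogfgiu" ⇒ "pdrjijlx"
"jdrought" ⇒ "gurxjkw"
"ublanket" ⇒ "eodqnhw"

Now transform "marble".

dueoh

What's happening: delete the first character, then shift every letter 3 places forward in the alphabet (wrapping around).
On "marble": the first step gives "arble", and the second then gives "dueoh".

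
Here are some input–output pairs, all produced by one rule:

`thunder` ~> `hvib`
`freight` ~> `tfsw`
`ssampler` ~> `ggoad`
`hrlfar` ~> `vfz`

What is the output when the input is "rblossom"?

What's happening: delete the last 3 characters, then shift every letter 12 places backward in the alphabet (wrapping around).
Working it through for "rblossom": intermediate "rblos", final "fpzcg".
(Check on "hrlfar": → "hrl" → "vfz" ✓)

fpzcg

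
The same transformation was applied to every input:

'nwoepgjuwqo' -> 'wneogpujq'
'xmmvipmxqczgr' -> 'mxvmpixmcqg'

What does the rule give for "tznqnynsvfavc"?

ztqnynsnfvv

Looking at the pairs, the operation is to swap each adjacent pair of characters (1↔2, 3↔4, ...), then delete the last 2 characters.
Starting from "tznqnynsvfavc": after the first operation, "ztqnynsnfvvac"; after the second, "ztqnynsnfvv".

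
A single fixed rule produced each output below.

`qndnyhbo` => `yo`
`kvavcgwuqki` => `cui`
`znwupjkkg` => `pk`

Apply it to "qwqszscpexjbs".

zpj

Looking at the pairs, the operation is to keep one character in every 3, starting at position 2 (positions 2nd, 5th, 8th, ...), then delete the first character.
For "qwqszscpexjbs", step one produces "wzpj"; step two turns that into "zpj".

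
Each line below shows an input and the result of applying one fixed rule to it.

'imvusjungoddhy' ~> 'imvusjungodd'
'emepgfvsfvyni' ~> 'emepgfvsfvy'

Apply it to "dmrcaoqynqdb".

dmrcaoqynq

The pattern: delete the last 2 characters.
Doing the same to "dmrcaoqynqdb": "dmrcaoqynq".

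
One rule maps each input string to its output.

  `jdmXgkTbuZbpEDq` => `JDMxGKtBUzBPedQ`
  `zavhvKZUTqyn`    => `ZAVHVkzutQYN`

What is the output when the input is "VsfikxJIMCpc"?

In each case the input is transformed by: flip the case of every letter.
On "VsfikxJIMCpc" that produces "vSFIKXjimcPC".

vSFIKXjimcPC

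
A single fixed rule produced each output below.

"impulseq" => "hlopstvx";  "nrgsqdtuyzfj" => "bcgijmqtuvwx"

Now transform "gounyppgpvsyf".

In each case the input is transformed by: shift every letter 3 places forward in the alphabet (wrapping around), then sort the characters into alphabetical order.
For "gounyppgpvsyf", step one produces "jrxqbssjsyvbi"; step two turns that into "bbijjqrsssvxy".
(Check on "nrgsqdtuyzfj": → "qujvtgwxbcim" → "bcgijmqtuvwx" ✓)

bbijjqrsssvxy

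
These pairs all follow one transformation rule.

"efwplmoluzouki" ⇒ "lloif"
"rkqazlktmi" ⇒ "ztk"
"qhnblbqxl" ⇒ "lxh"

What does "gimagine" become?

Looking at the pairs, the operation is to keep one character in every 3, starting at position 2 (positions 2nd, 5th, 8th, ...), then move the first character to the end.
Applying both steps to "gimagine": "ige", then "gei".
(Check on "rkqazlktmi": → "kzt" → "ztk" ✓)

gei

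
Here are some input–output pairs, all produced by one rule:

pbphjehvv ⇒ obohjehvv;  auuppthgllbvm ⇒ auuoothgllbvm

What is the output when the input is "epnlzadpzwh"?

eonlzadozwh

The transformation: replace every "p" with "o".
"epnlzadpzwh" → "eonlzadozwh".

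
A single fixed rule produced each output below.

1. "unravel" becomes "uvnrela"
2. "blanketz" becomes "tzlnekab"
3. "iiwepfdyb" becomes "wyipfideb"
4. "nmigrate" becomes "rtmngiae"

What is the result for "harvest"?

The rule is to sort the characters into reverse alphabetical order, then swap each adjacent pair of characters (1↔2, 3↔4, ...).
On "harvest" that produces "tvrseha".

tvrseha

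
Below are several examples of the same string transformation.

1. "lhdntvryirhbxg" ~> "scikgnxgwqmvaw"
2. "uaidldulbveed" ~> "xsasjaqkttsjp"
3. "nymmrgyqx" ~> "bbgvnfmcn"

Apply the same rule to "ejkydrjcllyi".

znsgyraanxty

Each output is the input with this applied: shift every letter 11 places backward in the alphabet (wrapping around), then move the first 2 characters to the end (rotate left by 2).
So "ejkydrjcllyi" becomes "znsgyraanxty".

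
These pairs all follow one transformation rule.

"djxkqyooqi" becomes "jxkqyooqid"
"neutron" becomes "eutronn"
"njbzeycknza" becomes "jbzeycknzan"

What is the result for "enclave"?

nclavee

Looking at the pairs, the operation is to move the first character to the end.
For "enclave" the result is "nclavee".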